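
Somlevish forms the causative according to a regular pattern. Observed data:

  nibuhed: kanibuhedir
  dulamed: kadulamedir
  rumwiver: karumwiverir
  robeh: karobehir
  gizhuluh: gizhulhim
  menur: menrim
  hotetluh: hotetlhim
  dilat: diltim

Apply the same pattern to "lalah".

lalhim

robeh and gizhuluh both end in -h yet inflect differently (karobehir, gizhulhim), so the final letter is not what conditions the rule; the last vowel is.
"lalah" has last vowel 'a'. The one such stem in the data (dilat → diltim) deletes the last vowel and adds -im (as do gizhuluh, menur), so the same rule applies.
So lalah → lalhim.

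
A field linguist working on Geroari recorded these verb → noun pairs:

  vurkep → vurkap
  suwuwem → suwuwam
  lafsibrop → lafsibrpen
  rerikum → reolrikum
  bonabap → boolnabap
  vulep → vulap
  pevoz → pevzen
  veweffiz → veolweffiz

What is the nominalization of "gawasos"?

gawassen

"gawasos" has last vowel 'o'. The stems whose last vowel is 'o' (lafsibrop → lafsibrpen, pevoz → pevzen) delete the last vowel and add -en.
The other patterns: stems whose last vowel is 'e' change the last vowel to 'a'; stems whose last vowel is 'a', 'i' or 'u' insert -ol- after the first vowel.
So gawasos → gawassen.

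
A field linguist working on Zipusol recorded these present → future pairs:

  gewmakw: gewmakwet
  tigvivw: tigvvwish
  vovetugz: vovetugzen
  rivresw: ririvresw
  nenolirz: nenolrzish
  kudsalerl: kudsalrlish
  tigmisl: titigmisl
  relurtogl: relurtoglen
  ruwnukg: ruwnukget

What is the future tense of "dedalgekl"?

gewmakw and rivresw both end in -w yet inflect differently (gewmakwet, ririvresw), so the final letter is not what conditions the rule; the second-to-last letter is.
"dedalgekl" has second-to-last letter 'k'. The stems whose second-to-last letter is 'k' (ruwnukg → ruwnukget, gewmakw → gewmakwet) add -et.
The other patterns: stems whose second-to-last letter is 's' repeat the first consonant+vowel as a prefix; stems whose second-to-last letter is 'g' add -en; stems whose second-to-last letter is 'r' or 'v' delete the last vowel and add -ish.
So dedalgekl → dedalgeklet.

dedalgeklet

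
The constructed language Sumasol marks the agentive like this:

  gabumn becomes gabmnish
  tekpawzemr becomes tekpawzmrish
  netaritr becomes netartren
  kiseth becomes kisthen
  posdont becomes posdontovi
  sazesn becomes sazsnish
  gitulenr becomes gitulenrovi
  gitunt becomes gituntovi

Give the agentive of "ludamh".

ludmhish

"ludamh" has second-to-last letter 'm'. The stems whose second-to-last letter is 'm' (gabumn → gabmnish, tekpawzemr → tekpawzmrish) delete the last vowel and add -ish.
The other patterns: stems whose second-to-last letter is 'n' add -ovi; stems whose second-to-last letter is 't' delete the last vowel and add -en.
So ludamh → ludmhish.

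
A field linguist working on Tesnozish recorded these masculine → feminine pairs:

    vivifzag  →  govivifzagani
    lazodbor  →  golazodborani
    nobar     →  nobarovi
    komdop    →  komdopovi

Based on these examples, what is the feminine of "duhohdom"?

goduhohdomani

lazodbor and nobar both end in -r yet inflect differently (golazodborani, nobarovi), so the final letter is not what conditions the rule; the number of vowels is.
"duhohdom" has 3 vowels. The stems with 3 vowels (vivifzag → govivifzagani, lazodbor → golazodborani) add go- … -ani around the stem.
The other pattern: stems with 2 vowels add -ovi.
So duhohdom → goduhohdomani.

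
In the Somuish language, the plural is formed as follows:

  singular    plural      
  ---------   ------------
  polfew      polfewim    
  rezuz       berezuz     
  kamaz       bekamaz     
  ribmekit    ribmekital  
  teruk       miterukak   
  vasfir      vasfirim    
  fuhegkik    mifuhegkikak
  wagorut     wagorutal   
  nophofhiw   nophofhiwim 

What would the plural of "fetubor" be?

"fetubor" ends in -r. The one such stem in the data (vasfir → vasfirim) adds -im, so the same rule applies.
The other patterns: stems ending in -z add the prefix be-; stems ending in -t add -al; stems ending in -k add mi- … -ak around the stem.
So fetubor → fetuborim.

fetuborim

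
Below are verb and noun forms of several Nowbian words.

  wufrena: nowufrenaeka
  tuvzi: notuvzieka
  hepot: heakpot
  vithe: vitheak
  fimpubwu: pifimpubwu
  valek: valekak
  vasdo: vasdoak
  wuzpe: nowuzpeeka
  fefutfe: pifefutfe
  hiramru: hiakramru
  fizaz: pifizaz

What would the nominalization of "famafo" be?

pifamafo

vithe and fefutfe both end in -e yet inflect differently (vitheak, pifefutfe), so the final letter is not what conditions the rule; the first letter is.
"famafo" begins with f-. The stems beginning with f- (fizaz → pifizaz, fefutfe → pifefutfe, fimpubwu → pifimpubwu) add the prefix pi-.
The other patterns: stems beginning with v- add -ak; stems beginning with h- insert -ak- after the first vowel; stems beginning with t- or w- add no- … -eka around the stem.
So famafo → pifamafo.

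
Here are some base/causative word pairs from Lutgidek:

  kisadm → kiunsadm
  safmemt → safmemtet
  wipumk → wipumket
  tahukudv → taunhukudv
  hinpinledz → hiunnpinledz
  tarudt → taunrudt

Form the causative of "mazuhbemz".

mazuhbemzet

"mazuhbemz" has second-to-last letter 'm'. The stems whose second-to-last letter is 'm' (safmemt → safmemtet, wipumk → wipumket) add -et.
The other pattern: stems whose second-to-last letter is 'd' insert -un- after the first vowel.
So mazuhbemz → mazuhbemzet.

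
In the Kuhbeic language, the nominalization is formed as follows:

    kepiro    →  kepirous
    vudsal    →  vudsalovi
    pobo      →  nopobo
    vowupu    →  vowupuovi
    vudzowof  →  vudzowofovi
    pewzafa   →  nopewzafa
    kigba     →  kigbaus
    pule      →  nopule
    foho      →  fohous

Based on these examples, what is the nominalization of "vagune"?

pobo and foho both end in -o yet inflect differently (nopobo, fohous), so the final letter is not what conditions the rule; the first letter is.
"vagune" begins with v-. The stems beginning with v- (vudsal → vudsalovi, vudzowof → vudzowofovi, vowupu → vowupuovi) add -ovi.
The other patterns: stems beginning with p- add the prefix no-; stems beginning with f- or k- add -us.
So vagune → vaguneovi.

vaguneovi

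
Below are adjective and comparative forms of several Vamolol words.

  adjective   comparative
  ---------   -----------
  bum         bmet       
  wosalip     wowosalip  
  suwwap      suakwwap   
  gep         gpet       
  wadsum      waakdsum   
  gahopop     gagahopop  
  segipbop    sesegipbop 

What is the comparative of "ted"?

"ted" has 1 vowel. The stems with 1 vowel (gep → gpet, bum → bmet) delete the last vowel and add -et.
So ted → tdet.

tdet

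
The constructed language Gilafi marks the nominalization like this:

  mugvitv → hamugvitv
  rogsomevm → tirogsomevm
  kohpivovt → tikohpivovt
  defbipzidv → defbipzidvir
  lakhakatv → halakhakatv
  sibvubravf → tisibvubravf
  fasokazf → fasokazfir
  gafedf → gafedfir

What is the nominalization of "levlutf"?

sibvubravf and fasokazf both end in -f yet inflect differently (tisibvubravf, fasokazfir), so the final letter is not what conditions the rule; the second-to-last letter is.
"levlutf" has second-to-last letter 't'. The stems whose second-to-last letter is 't' (mugvitv → hamugvitv, lakhakatv → halakhakatv) add the prefix ha-.
So levlutf → halevlutf.

halevlutf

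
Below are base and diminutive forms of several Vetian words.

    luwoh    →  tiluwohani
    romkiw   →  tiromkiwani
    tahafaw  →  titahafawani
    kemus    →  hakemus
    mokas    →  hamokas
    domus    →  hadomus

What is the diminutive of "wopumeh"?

tiwopumehani

mokas and tahafaw both have last vowel 'a' yet inflect differently (hamokas, titahafawani), so the last vowel is not what conditions the rule; the final letter is.
"wopumeh" ends in -h. The one such stem in the data (luwoh → tiluwohani) adds ti- … -ani around the stem, so the same rule applies.
So wopumeh → tiwopumehani.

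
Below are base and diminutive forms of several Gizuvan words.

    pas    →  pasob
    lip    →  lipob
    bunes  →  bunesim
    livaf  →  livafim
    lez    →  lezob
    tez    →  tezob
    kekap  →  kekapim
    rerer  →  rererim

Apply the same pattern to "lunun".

kekap and lip both end in -p yet inflect differently (kekapim, lipob), so the final letter is not what conditions the rule; the number of vowels is.
"lunun" has 2 vowels. The stems with 2 vowels (bunes → bunesim, livaf → livafim, kekap → kekapim) add -im.
The other pattern: stems with 1 vowel add -ob.
So lunun → lununim.

lununim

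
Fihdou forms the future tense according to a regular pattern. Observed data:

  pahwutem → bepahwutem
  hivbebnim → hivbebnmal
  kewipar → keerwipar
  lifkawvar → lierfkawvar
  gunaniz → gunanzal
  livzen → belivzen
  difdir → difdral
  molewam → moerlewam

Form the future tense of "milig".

"milig" has last vowel 'i'. The stems whose last vowel is 'i' (gunaniz → gunanzal, hivbebnim → hivbebnmal, difdir → difdral) delete the last vowel and add -al.
The other patterns: stems whose last vowel is 'a' insert -er- after the first vowel; stems whose last vowel is 'e' add the prefix be-.
So milig → milgal.

milgal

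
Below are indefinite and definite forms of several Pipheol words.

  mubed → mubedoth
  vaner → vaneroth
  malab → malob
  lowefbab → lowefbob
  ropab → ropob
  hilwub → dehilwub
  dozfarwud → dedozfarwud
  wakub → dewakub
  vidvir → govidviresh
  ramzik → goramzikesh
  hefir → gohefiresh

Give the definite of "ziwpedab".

malab and hilwub both end in -b yet inflect differently (malob, dehilwub), so the final letter is not what conditions the rule; the last vowel is.
"ziwpedab" has last vowel 'a'. The stems whose last vowel is 'a' (malab → malob, lowefbab → lowefbob, ropab → ropob) change the last vowel to 'o'.
So ziwpedab → ziwpedob.

ziwpedob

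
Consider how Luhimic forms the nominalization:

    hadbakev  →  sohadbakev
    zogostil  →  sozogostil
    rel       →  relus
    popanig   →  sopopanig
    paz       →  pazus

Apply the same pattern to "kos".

"kos" has 1 vowel. The stems with 1 vowel (rel → relus, paz → pazus) add -us.
The other pattern: stems with 3 vowels add the prefix so-.
So kos → kosus.

kosus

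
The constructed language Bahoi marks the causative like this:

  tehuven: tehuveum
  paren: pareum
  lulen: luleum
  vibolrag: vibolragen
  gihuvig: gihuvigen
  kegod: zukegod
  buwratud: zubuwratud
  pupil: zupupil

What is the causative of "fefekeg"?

fefekegen

gihuvig and pupil both have last vowel 'i' yet inflect differently (gihuvigen, zupupil), so the last vowel is not what conditions the rule; the final letter is.
"fefekeg" ends in -g. The stems ending in -g (vibolrag → vibolragen, gihuvig → gihuvigen) add -en.
So fefekeg → fefekegen.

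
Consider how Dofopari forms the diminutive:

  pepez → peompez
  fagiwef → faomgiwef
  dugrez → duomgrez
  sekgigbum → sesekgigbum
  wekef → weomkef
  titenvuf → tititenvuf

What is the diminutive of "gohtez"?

titenvuf and fagiwef both end in -f yet inflect differently (tititenvuf, faomgiwef), so the final letter is not what conditions the rule; the last vowel is.
"gohtez" has last vowel 'e'. The stems whose last vowel is 'e' (fagiwef → faomgiwef, wekef → weomkef, pepez → peompez) insert -om- after the first vowel.
The other pattern: stems whose last vowel is 'u' repeat the first consonant+vowel as a prefix.
So gohtez → goomhtez.

goomhtez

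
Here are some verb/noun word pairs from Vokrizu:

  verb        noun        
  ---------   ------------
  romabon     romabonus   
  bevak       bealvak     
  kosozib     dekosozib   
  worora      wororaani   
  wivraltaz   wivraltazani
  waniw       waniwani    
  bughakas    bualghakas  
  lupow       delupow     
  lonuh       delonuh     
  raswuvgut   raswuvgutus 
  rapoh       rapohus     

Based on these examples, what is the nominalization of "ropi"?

ropius

rapoh and lonuh both end in -h yet inflect differently (rapohus, delonuh), so the final letter is not what conditions the rule; the first letter is.
"ropi" begins with r-. The stems beginning with r- (romabon → romabonus, rapoh → rapohus, raswuvgut → raswuvgutus) add -us.
The other patterns: stems beginning with k- or l- add the prefix de-; stems beginning with w- add -ani; stems beginning with b- insert -al- after the first vowel.
So ropi → ropius.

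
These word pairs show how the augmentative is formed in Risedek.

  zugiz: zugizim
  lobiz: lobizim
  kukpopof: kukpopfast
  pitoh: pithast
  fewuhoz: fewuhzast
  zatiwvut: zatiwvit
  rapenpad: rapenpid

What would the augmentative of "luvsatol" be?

zugiz and fewuhoz both end in -z yet inflect differently (zugizim, fewuhzast), so the final letter is not what conditions the rule; the last vowel is.
"luvsatol" has last vowel 'o'. The stems whose last vowel is 'o' (kukpopof → kukpopfast, pitoh → pithast, fewuhoz → fewuhzast) delete the last vowel and add -ast.
The other patterns: stems whose last vowel is 'i' add -im; stems whose last vowel is 'a' or 'u' change the last vowel to 'i'.
So luvsatol → luvsatlast.

luvsatlast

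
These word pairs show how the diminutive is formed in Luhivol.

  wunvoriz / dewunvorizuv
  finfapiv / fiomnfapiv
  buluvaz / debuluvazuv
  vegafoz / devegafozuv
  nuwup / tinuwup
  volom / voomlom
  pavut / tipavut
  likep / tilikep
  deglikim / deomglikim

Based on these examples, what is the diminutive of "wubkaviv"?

finfapiv and wunvoriz both have last vowel 'i' yet inflect differently (fiomnfapiv, dewunvorizuv), so the last vowel is not what conditions the rule; the final letter is.
"wubkaviv" ends in -v. The one such stem in the data (finfapiv → fiomnfapiv) inserts -om- after the first vowel (as do volom, deglikim), so the same rule applies.
So wubkaviv → wuombkaviv.

wuombkaviv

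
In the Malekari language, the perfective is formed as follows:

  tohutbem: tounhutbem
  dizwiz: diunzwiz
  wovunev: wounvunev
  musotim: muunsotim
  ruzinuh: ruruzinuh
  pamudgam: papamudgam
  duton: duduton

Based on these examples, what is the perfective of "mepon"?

"mepon" has last vowel 'o'. The one such stem in the data (duton → duduton) repeats the first consonant+vowel as a prefix (as do ruzinuh, pamudgam), so the same rule applies.
The other pattern: stems whose last vowel is 'e' or 'i' insert -un- after the first vowel.
So mepon → memepon.

memepon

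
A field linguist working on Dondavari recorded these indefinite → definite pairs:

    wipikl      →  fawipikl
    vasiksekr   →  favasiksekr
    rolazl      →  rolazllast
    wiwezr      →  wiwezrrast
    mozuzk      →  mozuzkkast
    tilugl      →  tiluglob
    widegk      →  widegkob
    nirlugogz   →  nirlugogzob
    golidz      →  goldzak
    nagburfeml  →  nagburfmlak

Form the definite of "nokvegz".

nokvegzob

wipikl and rolazl both end in -l yet inflect differently (fawipikl, rolazllast), so the final letter is not what conditions the rule; the second-to-last letter is.
"nokvegz" has second-to-last letter 'g'. The stems whose second-to-last letter is 'g' (tilugl → tiluglob, widegk → widegkob, nirlugogz → nirlugogzob) add -ob.
So nokvegz → nokvegzob.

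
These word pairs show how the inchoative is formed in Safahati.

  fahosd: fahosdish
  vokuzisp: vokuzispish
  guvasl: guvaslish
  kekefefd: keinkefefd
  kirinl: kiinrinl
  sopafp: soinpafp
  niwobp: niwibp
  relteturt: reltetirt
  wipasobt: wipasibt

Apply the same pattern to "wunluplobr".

fahosd and kekefefd both end in -d yet inflect differently (fahosdish, keinkefefd), so the final letter is not what conditions the rule; the second-to-last letter is.
"wunluplobr" has second-to-last letter 'b'. The stems whose second-to-last letter is 'b' (niwobp → niwibp, wipasobt → wipasibt) change the last vowel to 'i'.
The other patterns: stems whose second-to-last letter is 's' add -ish; stems whose second-to-last letter is 'f' or 'n' insert -in- after the first vowel.
So wunluplobr → wunluplibr.

wunluplibr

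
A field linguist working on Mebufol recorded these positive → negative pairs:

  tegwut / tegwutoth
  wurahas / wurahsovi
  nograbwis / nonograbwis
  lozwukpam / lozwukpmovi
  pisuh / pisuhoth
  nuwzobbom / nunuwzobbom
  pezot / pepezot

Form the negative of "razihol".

rarazihol

wurahas and nograbwis both end in -s yet inflect differently (wurahsovi, nonograbwis), so the final letter is not what conditions the rule; the last vowel is.
"razihol" has last vowel 'o'. The stems whose last vowel is 'o' (nuwzobbom → nunuwzobbom, pezot → pepezot) repeat the first consonant+vowel as a prefix.
The other patterns: stems whose last vowel is 'u' add -oth; stems whose last vowel is 'a' delete the last vowel and add -ovi.
So razihol → rarazihol.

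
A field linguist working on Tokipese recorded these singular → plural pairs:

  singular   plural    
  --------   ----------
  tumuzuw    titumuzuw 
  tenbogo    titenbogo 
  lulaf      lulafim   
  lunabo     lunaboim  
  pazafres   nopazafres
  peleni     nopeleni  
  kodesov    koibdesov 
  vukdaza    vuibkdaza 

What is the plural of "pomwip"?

nopomwip

tenbogo and lunabo both end in -o yet inflect differently (titenbogo, lunaboim), so the final letter is not what conditions the rule; the first letter is.
"pomwip" begins with p-. The stems beginning with p- (pazafres → nopazafres, peleni → nopeleni) add the prefix no-.
The other patterns: stems beginning with t- add the prefix ti-; stems beginning with l- add -im; stems beginning with k- or v- insert -ib- after the first vowel.
So pomwip → nopomwip.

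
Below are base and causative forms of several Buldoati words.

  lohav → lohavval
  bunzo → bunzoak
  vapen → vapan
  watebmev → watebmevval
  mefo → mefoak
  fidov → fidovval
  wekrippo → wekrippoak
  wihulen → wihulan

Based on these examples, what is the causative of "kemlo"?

kemloak

"kemlo" ends in -o. The stems ending in -o (wekrippo → wekrippoak, mefo → mefoak, bunzo → bunzoak) add -ak.
The other patterns: stems ending in -v double the final consonant and add -al; stems ending in -n change the last vowel to 'a'.
So kemlo → kemloak.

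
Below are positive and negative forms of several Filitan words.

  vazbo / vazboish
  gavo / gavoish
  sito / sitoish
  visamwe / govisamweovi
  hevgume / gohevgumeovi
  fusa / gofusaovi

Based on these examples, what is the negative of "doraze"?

vazbo and visamwe both begin with v- yet inflect differently (vazboish, govisamweovi), so the first letter is not what conditions the rule; the final letter is.
"doraze" ends in -e. The stems ending in -e (visamwe → govisamweovi, hevgume → gohevgumeovi) add go- … -ovi around the stem.
The other pattern: stems ending in -o add -ish.
So doraze → godorazeovi.

godorazeovi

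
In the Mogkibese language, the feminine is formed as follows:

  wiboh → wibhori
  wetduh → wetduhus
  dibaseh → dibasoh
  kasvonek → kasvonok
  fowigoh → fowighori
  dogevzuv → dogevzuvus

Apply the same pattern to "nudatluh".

wetduh and fowigoh both end in -h yet inflect differently (wetduhus, fowighori), so the final letter is not what conditions the rule; the last vowel is.
"nudatluh" has last vowel 'u'. The stems whose last vowel is 'u' (wetduh → wetduhus, dogevzuv → dogevzuvus) add -us.
So nudatluh → nudatluhus.

nudatluhus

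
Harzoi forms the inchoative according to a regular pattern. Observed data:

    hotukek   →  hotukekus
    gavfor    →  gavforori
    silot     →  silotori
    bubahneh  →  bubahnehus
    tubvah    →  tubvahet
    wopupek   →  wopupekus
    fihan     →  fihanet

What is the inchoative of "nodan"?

tubvah and bubahneh both end in -h yet inflect differently (tubvahet, bubahnehus), so the final letter is not what conditions the rule; the last vowel is.
"nodan" has last vowel 'a'. The stems whose last vowel is 'a' (tubvah → tubvahet, fihan → fihanet) add -et.
The other patterns: stems whose last vowel is 'e' add -us; stems whose last vowel is 'o' add -ori.
So nodan → nodanet.

nodanet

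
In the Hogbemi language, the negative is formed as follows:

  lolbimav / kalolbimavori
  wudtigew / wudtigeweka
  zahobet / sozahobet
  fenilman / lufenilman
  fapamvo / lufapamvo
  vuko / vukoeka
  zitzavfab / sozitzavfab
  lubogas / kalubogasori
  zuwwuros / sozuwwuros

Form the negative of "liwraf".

zuwwuros and lubogas both end in -s yet inflect differently (sozuwwuros, kalubogasori), so the final letter is not what conditions the rule; the first letter is.
"liwraf" begins with l-. The stems beginning with l- (lolbimav → kalolbimavori, lubogas → kalubogasori) add ka- … -ori around the stem.
The other patterns: stems beginning with z- add the prefix so-; stems beginning with f- add the prefix lu-; stems beginning with v- or w- add -eka.
So liwraf → kaliwrafori.

kaliwrafori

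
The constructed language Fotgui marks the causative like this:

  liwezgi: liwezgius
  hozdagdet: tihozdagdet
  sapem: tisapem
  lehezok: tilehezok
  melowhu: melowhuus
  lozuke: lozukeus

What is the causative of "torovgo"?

torovgous

"torovgo" ends in a vowel. The stems ending in a vowel (melowhu → melowhuus, liwezgi → liwezgius, lozuke → lozukeus) add -us.
So torovgo → torovgous.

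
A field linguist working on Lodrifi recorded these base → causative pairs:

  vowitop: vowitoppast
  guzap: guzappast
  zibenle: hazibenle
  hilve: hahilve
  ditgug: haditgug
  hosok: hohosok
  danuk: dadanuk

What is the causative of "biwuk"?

bibiwuk

vowitop and hosok both have last vowel 'o' yet inflect differently (vowitoppast, hohosok), so the last vowel is not what conditions the rule; the final letter is.
"biwuk" ends in -k. The stems ending in -k (hosok → hohosok, danuk → dadanuk) repeat the first consonant+vowel as a prefix.
The other patterns: stems ending in -p double the final consonant and add -ast; stems ending in -e or -g add the prefix ha-.
So biwuk → bibiwuk.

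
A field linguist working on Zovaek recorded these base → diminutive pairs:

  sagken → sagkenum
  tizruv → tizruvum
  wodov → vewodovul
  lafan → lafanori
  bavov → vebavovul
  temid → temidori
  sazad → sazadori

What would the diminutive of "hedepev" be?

hedepevum

lafan and sagken both end in -n yet inflect differently (lafanori, sagkenum), so the final letter is not what conditions the rule; the last vowel is.
"hedepev" has last vowel 'e'. The one such stem in the data (sagken → sagkenum) adds -um, so the same rule applies.
So hedepev → hedepevum.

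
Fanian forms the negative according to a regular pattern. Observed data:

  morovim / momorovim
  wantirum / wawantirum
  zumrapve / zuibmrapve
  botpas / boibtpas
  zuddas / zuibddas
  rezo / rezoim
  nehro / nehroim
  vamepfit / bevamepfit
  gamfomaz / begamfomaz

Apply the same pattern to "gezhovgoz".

begezhovgoz

morovim and vamepfit both have last vowel 'i' yet inflect differently (momorovim, bevamepfit), so the last vowel is not what conditions the rule; the final letter is.
"gezhovgoz" ends in -z. The one such stem in the data (gamfomaz → begamfomaz) adds the prefix be-, so the same rule applies.
So gezhovgoz → begezhovgoz.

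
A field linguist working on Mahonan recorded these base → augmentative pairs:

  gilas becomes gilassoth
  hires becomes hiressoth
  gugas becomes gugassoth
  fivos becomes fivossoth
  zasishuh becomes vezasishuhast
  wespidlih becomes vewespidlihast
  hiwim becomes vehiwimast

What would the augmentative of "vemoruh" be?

vevemoruhast

"vemoruh" ends in -h. The stems ending in -h (wespidlih → vewespidlihast, zasishuh → vezasishuhast) add ve- … -ast around the stem.
So vemoruh → vevemoruhast.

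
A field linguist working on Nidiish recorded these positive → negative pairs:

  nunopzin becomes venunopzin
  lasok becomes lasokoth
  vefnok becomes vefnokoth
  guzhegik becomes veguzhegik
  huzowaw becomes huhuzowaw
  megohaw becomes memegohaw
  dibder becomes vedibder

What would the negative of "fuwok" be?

lasok and guzhegik both end in -k yet inflect differently (lasokoth, veguzhegik), so the final letter is not what conditions the rule; the last vowel is.
"fuwok" has last vowel 'o'. The stems whose last vowel is 'o' (lasok → lasokoth, vefnok → vefnokoth) add -oth.
So fuwok → fuwokoth.

fuwokoth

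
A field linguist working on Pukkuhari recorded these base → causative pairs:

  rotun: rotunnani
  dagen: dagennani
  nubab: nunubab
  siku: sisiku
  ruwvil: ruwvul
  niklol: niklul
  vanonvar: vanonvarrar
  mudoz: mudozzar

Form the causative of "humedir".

"humedir" ends in -r. The one such stem in the data (vanonvar → vanonvarrar) doubles the final consonant and adds -ar (as does mudoz), so the same rule applies.
So humedir → humedirrar.

humedirrar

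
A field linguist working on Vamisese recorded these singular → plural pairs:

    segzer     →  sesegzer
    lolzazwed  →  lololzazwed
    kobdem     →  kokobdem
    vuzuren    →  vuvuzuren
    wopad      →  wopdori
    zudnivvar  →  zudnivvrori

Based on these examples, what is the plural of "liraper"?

liliraper

lolzazwed and wopad both end in -d yet inflect differently (lololzazwed, wopdori), so the final letter is not what conditions the rule; the last vowel is.
"liraper" has last vowel 'e'. The stems whose last vowel is 'e' (segzer → sesegzer, lolzazwed → lololzazwed, kobdem → kokobdem) repeat the first consonant+vowel as a prefix.
So liraper → liliraper.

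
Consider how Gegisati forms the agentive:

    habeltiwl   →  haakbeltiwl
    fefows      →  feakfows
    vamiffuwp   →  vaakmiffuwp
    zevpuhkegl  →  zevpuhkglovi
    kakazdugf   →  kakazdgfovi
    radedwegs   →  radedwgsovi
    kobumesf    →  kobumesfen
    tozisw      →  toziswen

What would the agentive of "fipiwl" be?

fiakpiwl

"fipiwl" has second-to-last letter 'w'. The stems whose second-to-last letter is 'w' (habeltiwl → haakbeltiwl, fefows → feakfows, vamiffuwp → vaakmiffuwp) insert -ak- after the first vowel.
So fipiwl → fiakpiwl.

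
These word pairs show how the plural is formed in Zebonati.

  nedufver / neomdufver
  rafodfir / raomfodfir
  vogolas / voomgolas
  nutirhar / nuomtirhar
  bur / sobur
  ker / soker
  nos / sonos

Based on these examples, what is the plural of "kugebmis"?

kuomgebmis

nedufver and bur both end in -r yet inflect differently (neomdufver, sobur), so the final letter is not what conditions the rule; the number of vowels is.
"kugebmis" has 3 vowels. The stems with 3 vowels (nedufver → neomdufver, rafodfir → raomfodfir, vogolas → voomgolas) insert -om- after the first vowel.
So kugebmis → kuomgebmis.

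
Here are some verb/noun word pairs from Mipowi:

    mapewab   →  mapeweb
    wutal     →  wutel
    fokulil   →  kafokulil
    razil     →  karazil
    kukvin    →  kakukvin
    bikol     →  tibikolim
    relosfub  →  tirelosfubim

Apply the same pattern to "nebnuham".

wutal and fokulil both end in -l yet inflect differently (wutel, kafokulil), so the final letter is not what conditions the rule; the last vowel is.
"nebnuham" has last vowel 'a'. The stems whose last vowel is 'a' (mapewab → mapeweb, wutal → wutel) change the last vowel to 'e'.
The other patterns: stems whose last vowel is 'i' add the prefix ka-; stems whose last vowel is 'o' or 'u' add ti- … -im around the stem.
So nebnuham → nebnuhem.

nebnuhem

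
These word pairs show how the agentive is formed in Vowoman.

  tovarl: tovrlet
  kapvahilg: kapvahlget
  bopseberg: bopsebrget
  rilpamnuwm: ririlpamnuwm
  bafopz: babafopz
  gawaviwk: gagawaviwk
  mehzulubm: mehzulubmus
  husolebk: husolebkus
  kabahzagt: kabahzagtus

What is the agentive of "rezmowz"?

rerezmowz

"rezmowz" has second-to-last letter 'w'. The stems whose second-to-last letter is 'w' (rilpamnuwm → ririlpamnuwm, gawaviwk → gagawaviwk) repeat the first consonant+vowel as a prefix.
The other patterns: stems whose second-to-last letter is 'l' or 'r' delete the last vowel and add -et; stems whose second-to-last letter is 'b' or 'g' add -us.
So rezmowz → rerezmowz.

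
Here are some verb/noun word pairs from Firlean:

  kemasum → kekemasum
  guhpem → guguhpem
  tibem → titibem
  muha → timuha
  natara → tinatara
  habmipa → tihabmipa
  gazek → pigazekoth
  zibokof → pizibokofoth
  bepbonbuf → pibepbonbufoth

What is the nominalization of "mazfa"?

timazfa

guhpem and gazek both have last vowel 'e' yet inflect differently (guguhpem, pigazekoth), so the last vowel is not what conditions the rule; the final letter is.
"mazfa" ends in -a. The stems ending in -a (muha → timuha, natara → tinatara, habmipa → tihabmipa) add the prefix ti-.
The other patterns: stems ending in -m repeat the first consonant+vowel as a prefix; stems ending in -f or -k add pi- … -oth around the stem.
So mazfa → timazfa.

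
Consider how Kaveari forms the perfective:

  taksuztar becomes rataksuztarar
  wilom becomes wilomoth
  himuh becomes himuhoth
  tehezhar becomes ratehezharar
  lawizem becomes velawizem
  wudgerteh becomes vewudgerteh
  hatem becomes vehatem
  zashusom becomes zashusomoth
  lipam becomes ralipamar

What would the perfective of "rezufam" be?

himuh and wudgerteh both end in -h yet inflect differently (himuhoth, vewudgerteh), so the final letter is not what conditions the rule; the last vowel is.
"rezufam" has last vowel 'a'. The stems whose last vowel is 'a' (tehezhar → ratehezharar, taksuztar → rataksuztarar, lipam → ralipamar) add ra- … -ar around the stem.
The other patterns: stems whose last vowel is 'o' or 'u' add -oth; stems whose last vowel is 'e' add the prefix ve-.
So rezufam → rarezufamar.

rarezufamar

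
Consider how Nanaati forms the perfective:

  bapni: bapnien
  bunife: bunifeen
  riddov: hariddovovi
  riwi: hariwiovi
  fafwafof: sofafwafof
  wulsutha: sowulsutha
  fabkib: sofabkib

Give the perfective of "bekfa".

bekfaen

"bekfa" begins with b-. The stems beginning with b- (bapni → bapnien, bunife → bunifeen) add -en.
So bekfa → bekfaen.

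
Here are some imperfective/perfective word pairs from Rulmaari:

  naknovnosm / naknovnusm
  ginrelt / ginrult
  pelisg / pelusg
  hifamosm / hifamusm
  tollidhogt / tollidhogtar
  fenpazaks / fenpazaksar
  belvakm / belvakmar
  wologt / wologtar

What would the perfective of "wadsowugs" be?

ginrelt and tollidhogt both end in -t yet inflect differently (ginrult, tollidhogtar), so the final letter is not what conditions the rule; the second-to-last letter is.
"wadsowugs" has second-to-last letter 'g'. The stems whose second-to-last letter is 'g' (tollidhogt → tollidhogtar, wologt → wologtar) add -ar.
So wadsowugs → wadsowugsar.

wadsowugsar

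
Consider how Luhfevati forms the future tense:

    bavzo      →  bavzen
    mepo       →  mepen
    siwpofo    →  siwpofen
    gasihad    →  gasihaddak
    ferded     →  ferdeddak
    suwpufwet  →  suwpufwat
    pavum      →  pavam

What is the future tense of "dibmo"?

dibmen

ferded and suwpufwet both have last vowel 'e' yet inflect differently (ferdeddak, suwpufwat), so the last vowel is not what conditions the rule; the final letter is.
"dibmo" ends in -o. The stems ending in -o (bavzo → bavzen, mepo → mepen, siwpofo → siwpofen) drop the final letter and add -en.
So dibmo → dibmen.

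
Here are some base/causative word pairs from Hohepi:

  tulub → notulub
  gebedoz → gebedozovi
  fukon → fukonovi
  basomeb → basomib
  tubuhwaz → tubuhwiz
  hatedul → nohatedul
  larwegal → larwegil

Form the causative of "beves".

bevis

gebedoz and tubuhwaz both end in -z yet inflect differently (gebedozovi, tubuhwiz), so the final letter is not what conditions the rule; the last vowel is.
"beves" has last vowel 'e'. The one such stem in the data (basomeb → basomib) changes the last vowel to 'i' (as do tubuhwaz, larwegal), so the same rule applies.
The other patterns: stems whose last vowel is 'o' add -ovi; stems whose last vowel is 'u' add the prefix no-.
So beves → bevis.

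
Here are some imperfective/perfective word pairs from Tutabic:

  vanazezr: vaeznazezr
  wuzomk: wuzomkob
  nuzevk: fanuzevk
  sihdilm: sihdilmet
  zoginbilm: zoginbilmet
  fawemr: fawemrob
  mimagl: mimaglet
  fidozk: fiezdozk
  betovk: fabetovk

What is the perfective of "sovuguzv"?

soezvuguzv

fawemr and vanazezr both end in -r yet inflect differently (fawemrob, vaeznazezr), so the final letter is not what conditions the rule; the second-to-last letter is.
"sovuguzv" has second-to-last letter 'z'. The stems whose second-to-last letter is 'z' (vanazezr → vaeznazezr, fidozk → fiezdozk) insert -ez- after the first vowel.
So sovuguzv → soezvuguzv.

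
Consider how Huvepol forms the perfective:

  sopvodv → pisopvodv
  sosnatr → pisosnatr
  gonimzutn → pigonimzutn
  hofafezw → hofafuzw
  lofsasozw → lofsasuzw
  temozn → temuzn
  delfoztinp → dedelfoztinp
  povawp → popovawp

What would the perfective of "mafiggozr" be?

mafigguzr

gonimzutn and temozn both end in -n yet inflect differently (pigonimzutn, temuzn), so the final letter is not what conditions the rule; the second-to-last letter is.
"mafiggozr" has second-to-last letter 'z'. The stems whose second-to-last letter is 'z' (hofafezw → hofafuzw, lofsasozw → lofsasuzw, temozn → temuzn) change the last vowel to 'u'.
So mafiggozr → mafigguzr.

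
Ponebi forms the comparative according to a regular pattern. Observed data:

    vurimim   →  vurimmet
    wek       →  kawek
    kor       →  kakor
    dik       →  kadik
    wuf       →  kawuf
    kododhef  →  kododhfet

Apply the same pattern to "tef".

katef

wuf and kododhef both end in -f yet inflect differently (kawuf, kododhfet), so the final letter is not what conditions the rule; the number of vowels is.
"tef" has 1 vowel. The stems with 1 vowel (wek → kawek, wuf → kawuf, dik → kadik) add the prefix ka-.
The other pattern: stems with 3 vowels delete the last vowel and add -et.
So tef → katef.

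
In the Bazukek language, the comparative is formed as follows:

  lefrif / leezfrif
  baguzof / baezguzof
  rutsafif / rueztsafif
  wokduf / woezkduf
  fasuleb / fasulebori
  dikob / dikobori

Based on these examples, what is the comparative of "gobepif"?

baguzof and dikob both have last vowel 'o' yet inflect differently (baezguzof, dikobori), so the last vowel is not what conditions the rule; the final letter is.
"gobepif" ends in -f. The stems ending in -f (lefrif → leezfrif, baguzof → baezguzof, rutsafif → rueztsafif) insert -ez- after the first vowel.
The other pattern: stems ending in -b add -ori.
So gobepif → goezbepif.

goezbepif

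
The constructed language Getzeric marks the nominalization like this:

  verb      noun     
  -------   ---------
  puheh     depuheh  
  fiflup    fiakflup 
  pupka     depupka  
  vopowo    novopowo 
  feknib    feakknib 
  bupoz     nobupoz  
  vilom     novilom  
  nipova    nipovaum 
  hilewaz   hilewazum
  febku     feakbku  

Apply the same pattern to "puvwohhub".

depuvwohhub

pupka and nipova both end in -a yet inflect differently (depupka, nipovaum), so the final letter is not what conditions the rule; the first letter is.
"puvwohhub" begins with p-. The stems beginning with p- (puheh → depuheh, pupka → depupka) add the prefix de-.
The other patterns: stems beginning with b- or v- add the prefix no-; stems beginning with f- insert -ak- after the first vowel; stems beginning with h- or n- add -um.
So puvwohhub → depuvwohhub.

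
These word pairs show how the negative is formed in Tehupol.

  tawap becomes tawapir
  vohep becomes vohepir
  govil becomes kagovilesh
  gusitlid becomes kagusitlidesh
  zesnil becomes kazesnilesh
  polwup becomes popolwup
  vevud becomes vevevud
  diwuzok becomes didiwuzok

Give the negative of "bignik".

kabignikesh

tawap and polwup both end in -p yet inflect differently (tawapir, popolwup), so the final letter is not what conditions the rule; the last vowel is.
"bignik" has last vowel 'i'. The stems whose last vowel is 'i' (govil → kagovilesh, gusitlid → kagusitlidesh, zesnil → kazesnilesh) add ka- … -esh around the stem.
The other patterns: stems whose last vowel is 'a' or 'e' add -ir; stems whose last vowel is 'o' or 'u' repeat the first consonant+vowel as a prefix.
So bignik → kabignikesh.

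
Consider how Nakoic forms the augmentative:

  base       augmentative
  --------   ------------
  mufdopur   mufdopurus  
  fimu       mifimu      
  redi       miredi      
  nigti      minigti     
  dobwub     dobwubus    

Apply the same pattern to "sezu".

dobwub and fimu both have last vowel 'u' yet inflect differently (dobwubus, mifimu), so the last vowel is not what conditions the rule; whether the stem ends in a vowel or a consonant is.
"sezu" ends in a vowel. The stems ending in a vowel (redi → miredi, nigti → minigti, fimu → mifimu) add the prefix mi-.
The other pattern: stems ending in a consonant add -us.
So sezu → misezu.

misezu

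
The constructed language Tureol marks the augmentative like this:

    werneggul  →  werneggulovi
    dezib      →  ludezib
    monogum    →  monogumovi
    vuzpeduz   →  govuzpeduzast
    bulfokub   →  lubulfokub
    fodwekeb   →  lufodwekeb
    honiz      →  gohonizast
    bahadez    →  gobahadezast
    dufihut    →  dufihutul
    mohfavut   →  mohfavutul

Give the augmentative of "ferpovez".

goferpovezast

bulfokub and dufihut both have last vowel 'u' yet inflect differently (lubulfokub, dufihutul), so the last vowel is not what conditions the rule; the final letter is.
"ferpovez" ends in -z. The stems ending in -z (vuzpeduz → govuzpeduzast, honiz → gohonizast, bahadez → gobahadezast) add go- … -ast around the stem.
So ferpovez → goferpovezast.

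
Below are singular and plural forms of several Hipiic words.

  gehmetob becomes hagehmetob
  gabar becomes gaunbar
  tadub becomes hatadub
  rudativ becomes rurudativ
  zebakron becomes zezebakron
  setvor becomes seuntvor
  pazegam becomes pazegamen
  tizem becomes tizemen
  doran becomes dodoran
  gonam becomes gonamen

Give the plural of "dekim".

setvor and gehmetob both have last vowel 'o' yet inflect differently (seuntvor, hagehmetob), so the last vowel is not what conditions the rule; the final letter is.
"dekim" ends in -m. The stems ending in -m (pazegam → pazegamen, tizem → tizemen, gonam → gonamen) add -en.
The other patterns: stems ending in -r insert -un- after the first vowel; stems ending in -b add the prefix ha-; stems ending in -n or -v repeat the first consonant+vowel as a prefix.
So dekim → dekimen.

dekimen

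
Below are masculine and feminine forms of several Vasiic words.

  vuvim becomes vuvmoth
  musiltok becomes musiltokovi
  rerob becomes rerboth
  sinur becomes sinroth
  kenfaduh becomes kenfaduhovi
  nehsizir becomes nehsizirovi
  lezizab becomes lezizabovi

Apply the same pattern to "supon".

nehsizir and sinur both end in -r yet inflect differently (nehsizirovi, sinroth), so the final letter is not what conditions the rule; the number of vowels is.
"supon" has 2 vowels. The stems with 2 vowels (vuvim → vuvmoth, sinur → sinroth, rerob → rerboth) delete the last vowel and add -oth.
So supon → supnoth.

supnoth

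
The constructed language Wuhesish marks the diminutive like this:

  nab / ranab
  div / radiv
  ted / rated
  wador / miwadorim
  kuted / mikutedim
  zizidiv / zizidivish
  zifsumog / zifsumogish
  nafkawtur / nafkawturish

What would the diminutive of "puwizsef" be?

ted and kuted both end in -d yet inflect differently (rated, mikutedim), so the final letter is not what conditions the rule; the number of vowels is.
"puwizsef" has 3 vowels. The stems with 3 vowels (zizidiv → zizidivish, zifsumog → zifsumogish, nafkawtur → nafkawturish) add -ish.
The other patterns: stems with 1 vowel add the prefix ra-; stems with 2 vowels add mi- … -im around the stem.
So puwizsef → puwizsefish.

puwizsefish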